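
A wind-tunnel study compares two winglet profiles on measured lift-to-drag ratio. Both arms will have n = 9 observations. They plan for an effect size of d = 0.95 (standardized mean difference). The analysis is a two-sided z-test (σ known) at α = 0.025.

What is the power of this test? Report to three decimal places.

Power ≈ 0.411

Noncentrality parameter: δ = d·√(n/2) = 0.95 × √(9/2) = 2.0153
Critical value for a two-sided test at α = 0.025: z_{α/2} = 2.241.
Power = Φ(δ − 2.241) + Φ(−δ − 2.241) = Φ(-0.226) + Φ(-4.257) = 0.4105 + 0.0000 = 0.4106.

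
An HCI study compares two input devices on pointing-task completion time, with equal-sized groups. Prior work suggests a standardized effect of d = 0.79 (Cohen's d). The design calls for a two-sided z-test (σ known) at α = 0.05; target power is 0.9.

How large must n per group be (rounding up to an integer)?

Set Φ(δ − 1.960) = 0.9; then δ − 1.960 = Φ⁻¹(0.9) = 1.282, giving δ = 3.242.
(The Φ(−δ − z_{α/2}) term is vanishingly small for δ > 0 and is dropped in the standard sample-size formula.)
δ = d·√(n/2) ⇒ n = 2(δ/d)² = 2 × (3.242 / 0.79)² = 33.67.
Rounding up, n = 34 per group.

n = 34 per group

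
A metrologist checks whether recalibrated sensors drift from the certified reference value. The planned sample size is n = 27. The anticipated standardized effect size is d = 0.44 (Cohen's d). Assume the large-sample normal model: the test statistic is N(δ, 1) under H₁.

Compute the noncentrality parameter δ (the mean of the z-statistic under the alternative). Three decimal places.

The noncentrality parameter scales effect size by the design's sample-size factor: δ = d·√n = 0.44 × √27 = 2.2863

δ ≈ 2.286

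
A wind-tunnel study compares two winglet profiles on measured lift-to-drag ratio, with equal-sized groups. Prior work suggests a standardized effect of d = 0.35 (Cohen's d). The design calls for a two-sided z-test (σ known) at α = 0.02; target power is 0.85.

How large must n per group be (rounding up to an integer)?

n = 185 per group

Set Φ(δ − 2.326) = 0.85; then δ − 2.326 = Φ⁻¹(0.85) = 1.036, giving δ = 3.363.
(For δ > 0 the lower-tail rejection region contributes negligibly to power, so the one-term inversion is standard.)
δ = d·√(n/2) ⇒ n = 2(δ/d)² = 2 × (3.363 / 0.35)² = 184.63.
Rounding up, n = 185 per group.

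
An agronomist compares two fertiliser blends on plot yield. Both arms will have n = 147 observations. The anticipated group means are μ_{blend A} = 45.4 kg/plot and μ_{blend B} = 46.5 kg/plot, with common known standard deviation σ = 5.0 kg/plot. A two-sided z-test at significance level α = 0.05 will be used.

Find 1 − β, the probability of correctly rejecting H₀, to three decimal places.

Power ≈ 0.471

Standardized effect: d = |μ_{blend A} − μ_{blend B}| / σ = |45.4 − 46.5| / 5.0 = 0.2200
Noncentrality parameter: δ = d·√(n/2) = 0.2200 × √(147/2) = 1.8861
Two-sided α = 0.05 → critical value z_{0.025} = 1.960.
Power = Φ(δ − 1.960) + Φ(−δ − 1.960) = Φ(-0.074) + Φ(-3.846) = 0.4706 + 0.0001 = 0.4706.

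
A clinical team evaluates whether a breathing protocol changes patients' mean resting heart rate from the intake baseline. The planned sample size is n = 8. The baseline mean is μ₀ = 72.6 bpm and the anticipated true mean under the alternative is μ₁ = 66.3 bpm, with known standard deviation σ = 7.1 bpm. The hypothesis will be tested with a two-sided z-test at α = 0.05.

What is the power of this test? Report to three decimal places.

Power ≈ 0.709

Standardized effect: d = |μ₁ − μ₀| / σ = |66.3 − 72.6| / 7.1 = 0.8873
Noncentrality parameter: δ = d·√n = 0.8873 × √8 = 2.5097
Critical value for a two-sided test at α = 0.05: z_{α/2} = 1.960.
Power = Φ(δ − 1.960) + Φ(−δ − 1.960) = Φ(0.550) + Φ(-4.470) = 0.7088 + 0.0000 = 0.7088.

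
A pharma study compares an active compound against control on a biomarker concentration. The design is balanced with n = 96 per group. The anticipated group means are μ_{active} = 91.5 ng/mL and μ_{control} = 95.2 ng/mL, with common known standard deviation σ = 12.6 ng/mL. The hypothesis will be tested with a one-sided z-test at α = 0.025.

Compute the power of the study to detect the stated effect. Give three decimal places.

Standardized effect: d = |μ_{active} − μ_{control}| / σ = |91.5 − 95.2| / 12.6 = 0.2937
Noncentrality parameter: δ = d·√(n/2) = 0.2937 × √(96/2) = 2.0345
Critical value for a one-sided test at α = 0.025: z_α = 1.960.
Power = Φ(δ − 1.960) = Φ(0.075) = 0.5297.

Power ≈ 0.530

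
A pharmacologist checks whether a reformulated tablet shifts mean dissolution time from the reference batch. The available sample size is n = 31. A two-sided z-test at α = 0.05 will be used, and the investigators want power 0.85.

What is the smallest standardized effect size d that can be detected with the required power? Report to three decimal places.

d ≈ 0.538

Required noncentrality: δ = z_{0.025} + z_{0.15} = 1.960 + 1.036 = 2.996.
(The second rejection-region term Φ(−δ − z_{α/2}) is negligible and dropped.)
δ = d·√n ⇒ d = δ/√n = 2.996/√31 = 0.5382.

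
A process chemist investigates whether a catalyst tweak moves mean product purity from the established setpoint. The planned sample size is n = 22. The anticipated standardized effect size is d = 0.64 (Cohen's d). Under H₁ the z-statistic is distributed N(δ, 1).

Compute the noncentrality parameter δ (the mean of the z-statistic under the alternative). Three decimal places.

δ ≈ 3.002

δ = d·√n = 0.64 × √22 = 3.0019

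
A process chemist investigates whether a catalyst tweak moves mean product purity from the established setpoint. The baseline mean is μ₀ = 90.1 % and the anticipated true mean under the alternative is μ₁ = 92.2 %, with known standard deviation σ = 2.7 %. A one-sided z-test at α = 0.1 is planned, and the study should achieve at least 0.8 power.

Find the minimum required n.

Standardized effect: d = |μ₁ − μ₀| / σ = |92.2 − 90.1| / 2.7 = 0.7778
Set Φ(δ − 1.282) = 0.8; then δ − 1.282 = Φ⁻¹(0.8) = 0.842, giving δ = 2.123.
δ = d·√n ⇒ n = (δ/d)² = (2.123 / 0.7778)² = 7.45.
Rounding up, n = 8.

n = 8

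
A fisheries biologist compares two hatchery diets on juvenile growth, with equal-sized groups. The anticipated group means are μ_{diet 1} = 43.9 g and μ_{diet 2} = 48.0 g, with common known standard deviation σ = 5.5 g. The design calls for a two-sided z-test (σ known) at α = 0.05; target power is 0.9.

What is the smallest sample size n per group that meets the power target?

Standardized effect: d = |μ_{diet 1} − μ_{diet 2}| / σ = |43.9 − 48.0| / 5.5 = 0.7455
Set Φ(δ − 1.960) = 0.9; then δ − 1.960 = Φ⁻¹(0.9) = 1.282, giving δ = 3.242.
(Ignoring the negligible lower-tail rejection probability gives the usual closed-form inversion.)
δ = d·√(n/2) ⇒ n = 2(δ/d)² = 2 × (3.242 / 0.7455)² = 37.82.
Rounding up, n = 38 per group.

n = 38 per group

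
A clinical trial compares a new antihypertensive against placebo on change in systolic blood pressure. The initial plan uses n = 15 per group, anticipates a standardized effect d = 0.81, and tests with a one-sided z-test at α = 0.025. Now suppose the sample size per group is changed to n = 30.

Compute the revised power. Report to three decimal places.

With n = 30 per group: δ = d·√(n/2) = 0.81 × √(30/2) = 3.1371. Critical value z_{0.025} = 1.960.
Revised power = P(Z > 1.960 − δ) = Φ(1.177) = 0.8804.

Power ≈ 0.880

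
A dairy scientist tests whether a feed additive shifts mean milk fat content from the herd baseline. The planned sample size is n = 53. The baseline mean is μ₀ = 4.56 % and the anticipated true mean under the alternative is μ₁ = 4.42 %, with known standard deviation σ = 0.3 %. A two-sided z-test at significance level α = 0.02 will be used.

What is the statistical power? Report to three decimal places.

Standardized effect: d = |μ₁ − μ₀| / σ = |4.42 − 4.56| / 0.3 = 0.4667
Noncentrality parameter: δ = d·√n = 0.4667 × √53 = 3.3974
Two-sided α = 0.02 → critical value z_{0.01} = 2.326.
Power = Φ(δ − 2.326) + Φ(−δ − 2.326) = Φ(1.071) + Φ(-5.724) = 0.8579 + 0.0000 = 0.8579.

Power ≈ 0.858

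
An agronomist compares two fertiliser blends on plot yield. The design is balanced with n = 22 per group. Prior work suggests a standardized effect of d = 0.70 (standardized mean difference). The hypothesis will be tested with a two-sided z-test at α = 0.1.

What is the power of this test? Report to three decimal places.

Power ≈ 0.751

Noncentrality parameter: δ = d·√(n/2) = 0.70 × √(22/2) = 2.3216
Critical value for a two-sided test at α = 0.1: z_{α/2} = 1.645.
Power = Φ(δ − 1.645) + Φ(−δ − 1.645) = Φ(0.677) + Φ(-3.966) = 0.7507 + 0.0000 = 0.7508.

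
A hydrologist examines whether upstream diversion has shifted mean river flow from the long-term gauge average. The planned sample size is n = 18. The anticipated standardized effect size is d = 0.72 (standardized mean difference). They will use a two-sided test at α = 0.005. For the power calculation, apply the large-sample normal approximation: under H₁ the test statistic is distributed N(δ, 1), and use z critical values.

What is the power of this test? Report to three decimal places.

Noncentrality parameter: δ = d·√n = 0.72 × √18 = 3.0547
Two-sided α = 0.005 → critical value z_{0.0025} = 2.807.
Power = Φ(δ − 2.807) + Φ(−δ − 2.807) = Φ(0.248) + Φ(-5.862) = 0.5978 + 0.0000 = 0.5978.

Power ≈ 0.598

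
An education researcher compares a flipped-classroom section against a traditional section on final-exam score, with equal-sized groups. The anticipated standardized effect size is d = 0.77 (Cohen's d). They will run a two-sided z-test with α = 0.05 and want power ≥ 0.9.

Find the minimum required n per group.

For power 0.9 need Φ(δ − z_{0.025}) = 0.9, so δ = z_{0.025} + z_{0.10} = 1.960 + 1.282 = 3.242.
(The Φ(−δ − z_{α/2}) term is vanishingly small for δ > 0 and is dropped in the standard sample-size formula.)
δ = d·√(n/2) ⇒ n = 2(δ/d)² = 2 × (3.242 / 0.77)² = 35.44.
Round up to the next whole unit.

n = 36 per group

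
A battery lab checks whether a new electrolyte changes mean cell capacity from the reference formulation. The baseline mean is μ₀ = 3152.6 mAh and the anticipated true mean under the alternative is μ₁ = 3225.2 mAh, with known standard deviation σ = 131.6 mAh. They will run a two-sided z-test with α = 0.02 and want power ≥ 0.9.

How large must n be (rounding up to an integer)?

Standardized effect: d = |μ₁ − μ₀| / σ = |3225.2 − 3152.6| / 131.6 = 0.5517
Set Φ(δ − 2.326) = 0.9; then δ − 2.326 = Φ⁻¹(0.9) = 1.282, giving δ = 3.608.
(For δ > 0 the lower-tail rejection region contributes negligibly to power, so the one-term inversion is standard.)
δ = d·√n ⇒ n = (δ/d)² = (3.608 / 0.5517)² = 42.77.
Rounding up, n = 43.

n = 43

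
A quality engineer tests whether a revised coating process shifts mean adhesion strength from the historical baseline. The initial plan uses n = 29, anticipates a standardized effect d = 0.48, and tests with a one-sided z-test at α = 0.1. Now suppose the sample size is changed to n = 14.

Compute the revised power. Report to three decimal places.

With n = 14: δ = d·√n = 0.48 × √14 = 1.7960. Critical value z_{0.1} = 1.282.
Revised power = Φ(δ − 1.282) = Φ(0.514) = 0.6965.

Power ≈ 0.697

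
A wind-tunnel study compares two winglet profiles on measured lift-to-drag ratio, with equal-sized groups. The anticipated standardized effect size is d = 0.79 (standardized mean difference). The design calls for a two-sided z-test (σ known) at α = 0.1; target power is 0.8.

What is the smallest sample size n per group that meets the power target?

n = 20 per group

For power 0.8 need Φ(δ − z_{0.05}) = 0.8, so δ = z_{0.05} + z_{0.20} = 1.645 + 0.842 = 2.486.
(For δ > 0 the lower-tail rejection region contributes negligibly to power, so the one-term inversion is standard.)
δ = d·√(n/2) ⇒ n = 2(δ/d)² = 2 × (2.486 / 0.79)² = 19.81.
Rounding up, n = 20 per group.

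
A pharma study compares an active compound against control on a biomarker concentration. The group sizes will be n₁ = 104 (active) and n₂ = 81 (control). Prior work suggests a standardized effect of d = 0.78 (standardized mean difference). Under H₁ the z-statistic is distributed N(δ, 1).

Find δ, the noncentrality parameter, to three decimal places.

δ ≈ 5.263

δ = d / √(1/n₁ + 1/n₂) = 0.78 / √(1/104 + 1/81) = 5.2634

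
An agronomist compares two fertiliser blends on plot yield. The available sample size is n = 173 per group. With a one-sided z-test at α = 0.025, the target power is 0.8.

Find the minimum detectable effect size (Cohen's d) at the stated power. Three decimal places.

d ≈ 0.301

Need Φ(δ − 1.960) = 0.8, so δ = 1.960 + 0.842 = 2.802.
δ = d·√(n/2) ⇒ d = δ/√(n/2) = 2.802/√(173/2) = 0.3012.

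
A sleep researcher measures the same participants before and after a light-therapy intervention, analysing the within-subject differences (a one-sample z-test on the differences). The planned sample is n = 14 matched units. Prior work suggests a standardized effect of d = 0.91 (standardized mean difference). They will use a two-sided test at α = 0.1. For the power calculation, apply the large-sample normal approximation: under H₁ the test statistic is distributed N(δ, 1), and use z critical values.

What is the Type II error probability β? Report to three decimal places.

β ≈ 0.039

Noncentrality parameter: δ = d·√n = 0.91 × √14 = 3.4049
Critical value for a two-sided test at α = 0.1: z_{α/2} = 1.645.
Power = Φ(δ − 1.645) + Φ(−δ − 1.645) = Φ(1.760) + Φ(-5.050) = 0.9608 + 0.0000 = 0.9608.
Type II error: β = 1 − power = 1 − 0.9608 = 0.0392.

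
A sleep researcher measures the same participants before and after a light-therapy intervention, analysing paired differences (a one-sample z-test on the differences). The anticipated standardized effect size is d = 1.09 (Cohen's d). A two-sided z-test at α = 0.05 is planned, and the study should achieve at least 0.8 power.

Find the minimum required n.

n = 7

For power 0.8 need Φ(δ − z_{0.025}) = 0.8, so δ = z_{0.025} + z_{0.20} = 1.960 + 0.842 = 2.802.
(The Φ(−δ − z_{α/2}) term is vanishingly small for δ > 0 and is dropped in the standard sample-size formula.)
δ = d·√n ⇒ n = (δ/d)² = (2.802 / 1.09)² = 6.61.
Round up to the next whole unit.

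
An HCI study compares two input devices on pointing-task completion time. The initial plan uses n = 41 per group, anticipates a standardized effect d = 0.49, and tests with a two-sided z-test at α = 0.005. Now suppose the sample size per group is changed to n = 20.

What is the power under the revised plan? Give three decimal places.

With n = 20 per group: δ = d·√(n/2) = 0.49 × √(20/2) = 1.5495. Critical value z_{0.0025} = 2.807.
Revised power = Φ(δ − 2.807) + Φ(−δ − 2.807) = Φ(-1.258) + Φ(-4.357) = 0.1043 + 0.0000 = 0.1043.

Power ≈ 0.104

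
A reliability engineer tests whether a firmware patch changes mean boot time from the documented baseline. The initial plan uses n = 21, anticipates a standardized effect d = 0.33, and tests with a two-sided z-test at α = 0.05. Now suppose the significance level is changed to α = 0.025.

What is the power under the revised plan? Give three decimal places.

δ = d·√n = 0.33 × √21 = 1.5122 (unchanged). New critical value: z_{0.0125} = 2.241.
Revised power = Φ(δ − 2.241) + Φ(−δ − 2.241) = Φ(-0.729) + Φ(-3.754) = 0.2330 + 0.0001 = 0.2330.

Power ≈ 0.233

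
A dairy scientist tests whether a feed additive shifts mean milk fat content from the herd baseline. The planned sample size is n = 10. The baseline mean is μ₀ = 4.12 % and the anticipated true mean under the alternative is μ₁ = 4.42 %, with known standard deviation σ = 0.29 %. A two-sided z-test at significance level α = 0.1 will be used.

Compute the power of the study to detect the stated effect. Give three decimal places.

Standardized effect: d = |μ₁ − μ₀| / σ = |4.42 − 4.12| / 0.29 = 1.0345
Noncentrality parameter: λ = d·√n = 1.0345 × √10 = 3.2713
Critical value for a two-sided test at α = 0.1: z_{α/2} = 1.645.
Power = Φ(λ − 1.645) + Φ(−λ − 1.645) = Φ(1.626) + Φ(-4.916) = 0.9481 + 0.0000 = 0.9481.

Power ≈ 0.948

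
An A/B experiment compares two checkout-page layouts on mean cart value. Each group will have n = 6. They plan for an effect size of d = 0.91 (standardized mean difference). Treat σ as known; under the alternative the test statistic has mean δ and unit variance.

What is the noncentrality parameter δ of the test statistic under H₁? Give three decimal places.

δ ≈ 1.576

δ = d·√(n/2) = 0.91 × √(6/2) = 1.5762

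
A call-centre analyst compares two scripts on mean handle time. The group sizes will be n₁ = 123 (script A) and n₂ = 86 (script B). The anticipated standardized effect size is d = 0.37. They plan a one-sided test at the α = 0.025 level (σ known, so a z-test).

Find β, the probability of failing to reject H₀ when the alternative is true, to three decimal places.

β ≈ 0.251

Noncentrality parameter: δ = d / √(1/n₁ + 1/n₂) = 0.37 / √(1/123 + 1/86) = 2.6323
One-sided α = 0.025 → critical value z_{0.025} = 1.960.
Power = Φ(δ − 1.960) = Φ(0.672) = 0.7493.
Type II error: β = 1 − power = 1 − 0.7493 = 0.2507.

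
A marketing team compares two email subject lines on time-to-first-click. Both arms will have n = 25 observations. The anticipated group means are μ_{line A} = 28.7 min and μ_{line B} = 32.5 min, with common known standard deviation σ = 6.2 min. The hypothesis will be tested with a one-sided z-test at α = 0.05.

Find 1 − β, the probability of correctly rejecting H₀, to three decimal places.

Standardized effect: d = |μ_{line A} − μ_{line B}| / σ = |28.7 − 32.5| / 6.2 = 0.6129
Noncentrality parameter: λ = d·√(n/2) = 0.6129 × √(25/2) = 2.1669
One-sided α = 0.05 → critical value z_{0.05} = 1.645.
Power = Φ(λ − 1.645) = Φ(0.522) = 0.6992.

Power ≈ 0.699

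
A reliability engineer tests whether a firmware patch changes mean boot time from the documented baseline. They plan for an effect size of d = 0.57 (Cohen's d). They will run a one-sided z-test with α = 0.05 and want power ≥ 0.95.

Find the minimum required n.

For power 0.95 need Φ(δ − z_{0.05}) = 0.95, so δ = z_{0.05} + z_{0.05} = 1.645 + 1.645 = 3.290.
δ = d·√n ⇒ n = (δ/d)² = (3.290 / 0.57)² = 33.31.
Rounding up, n = 34.

n = 34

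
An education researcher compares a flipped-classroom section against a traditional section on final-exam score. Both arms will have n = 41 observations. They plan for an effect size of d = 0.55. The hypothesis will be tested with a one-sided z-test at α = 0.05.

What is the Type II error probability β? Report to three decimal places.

β ≈ 0.199

Noncentrality parameter: δ = d·√(n/2) = 0.55 × √(41/2) = 2.4902
Critical value for a one-sided test at α = 0.05: z_α = 1.645.
Power = Φ(δ − 1.645) = Φ(0.845) = 0.8010.
Type II error: β = 1 − power = 1 − 0.8010 = 0.1990.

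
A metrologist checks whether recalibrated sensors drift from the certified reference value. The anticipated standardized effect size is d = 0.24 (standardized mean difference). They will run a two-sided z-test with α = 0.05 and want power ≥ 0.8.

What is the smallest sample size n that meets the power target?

n = 137

For power 0.8 need Φ(δ − z_{0.025}) = 0.8, so δ = z_{0.025} + z_{0.20} = 1.960 + 0.842 = 2.802.
(For δ > 0 the lower-tail rejection region contributes negligibly to power, so the one-term inversion is standard.)
δ = d·√n ⇒ n = (δ/d)² = (2.802 / 0.24)² = 136.27.
Rounding up, n = 137.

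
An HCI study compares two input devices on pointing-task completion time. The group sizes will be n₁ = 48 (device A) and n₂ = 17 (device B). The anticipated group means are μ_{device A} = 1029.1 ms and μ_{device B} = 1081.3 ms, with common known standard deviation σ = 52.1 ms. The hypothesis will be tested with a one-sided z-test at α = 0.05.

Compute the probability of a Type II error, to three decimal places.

Standardized effect: d = |μ_{device A} − μ_{device B}| / σ = |1029.1 − 1081.3| / 52.1 = 1.0019
Noncentrality parameter: λ = d / √(1/n₁ + 1/n₂) = 1.0019 / √(1/48 + 1/17) = 3.5499
Critical value for a one-sided test at α = 0.05: z_α = 1.645.
Power = Φ(λ − 1.645) = Φ(1.905) = 0.9716.
Type II error: β = 1 − power = 1 − 0.9716 = 0.0284.

β ≈ 0.028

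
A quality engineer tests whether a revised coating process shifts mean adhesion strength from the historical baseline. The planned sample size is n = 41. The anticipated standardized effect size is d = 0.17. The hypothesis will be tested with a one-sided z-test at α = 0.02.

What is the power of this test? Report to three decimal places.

Noncentrality parameter: δ = d·√n = 0.17 × √41 = 1.0885
Critical value for a one-sided test at α = 0.02: z_α = 2.054.
Power = P(Z > 2.054 − δ) = Φ(-0.965) = 0.1672.

Power ≈ 0.167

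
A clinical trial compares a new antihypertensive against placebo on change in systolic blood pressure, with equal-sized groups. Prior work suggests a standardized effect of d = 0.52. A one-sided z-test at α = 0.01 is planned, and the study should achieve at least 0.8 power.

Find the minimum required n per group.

n = 75 per group

Set Φ(δ − 2.326) = 0.8; then δ − 2.326 = Φ⁻¹(0.8) = 0.842, giving δ = 3.168.
δ = d·√(n/2) ⇒ n = 2(δ/d)² = 2 × (3.168 / 0.52)² = 74.23.
Rounding up, n = 75 per group.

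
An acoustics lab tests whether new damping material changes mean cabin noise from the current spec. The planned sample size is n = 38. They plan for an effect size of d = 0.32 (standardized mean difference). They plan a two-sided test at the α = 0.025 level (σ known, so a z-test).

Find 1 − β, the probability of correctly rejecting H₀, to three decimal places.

Power ≈ 0.394

Noncentrality parameter: δ = d·√n = 0.32 × √38 = 1.9726
Critical value for a two-sided test at α = 0.025: z_{α/2} = 2.241.
Power = Φ(δ − 2.241) + Φ(−δ − 2.241) = Φ(-0.269) + Φ(-4.214) = 0.3940 + 0.0000 = 0.3941.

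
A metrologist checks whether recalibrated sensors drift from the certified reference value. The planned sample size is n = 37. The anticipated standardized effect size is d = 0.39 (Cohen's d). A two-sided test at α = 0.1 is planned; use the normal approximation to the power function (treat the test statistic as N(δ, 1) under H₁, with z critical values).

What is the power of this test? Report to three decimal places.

Power ≈ 0.767

Noncentrality parameter: δ = d·√n = 0.39 × √37 = 2.3723
Critical value for a two-sided test at α = 0.1: z_{α/2} = 1.645.
Power = Φ(δ − 1.645) + Φ(−δ − 1.645) = Φ(0.727) + Φ(-4.017) = 0.7665 + 0.0000 = 0.7665.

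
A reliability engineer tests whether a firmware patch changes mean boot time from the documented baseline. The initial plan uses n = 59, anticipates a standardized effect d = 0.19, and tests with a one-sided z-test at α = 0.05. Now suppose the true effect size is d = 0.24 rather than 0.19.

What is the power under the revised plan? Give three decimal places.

Power ≈ 0.579

With d = 0.24: δ = d·√n = 0.24 × √59 = 1.8435. Critical value z_{0.05} = 1.645.
Revised power = Φ(δ − 1.645) = Φ(0.199) = 0.5787.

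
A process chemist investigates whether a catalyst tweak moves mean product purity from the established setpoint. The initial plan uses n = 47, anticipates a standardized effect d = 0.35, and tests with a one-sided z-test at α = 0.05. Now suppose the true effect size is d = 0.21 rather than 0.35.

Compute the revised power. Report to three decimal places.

Power ≈ 0.419

With d = 0.21: δ = d·√n = 0.21 × √47 = 1.4397. Critical value z_{0.05} = 1.645.
Revised power = Φ(δ − 1.645) = Φ(-0.205) = 0.4187.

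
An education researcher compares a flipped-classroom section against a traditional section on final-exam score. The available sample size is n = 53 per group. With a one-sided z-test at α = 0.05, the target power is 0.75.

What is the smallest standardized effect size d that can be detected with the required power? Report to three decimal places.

Need Φ(δ − 1.645) = 0.75, so δ = 1.645 + 0.674 = 2.319.
δ = d·√(n/2) ⇒ d = δ/√(n/2) = 2.319/√(53/2) = 0.4505.

d ≈ 0.451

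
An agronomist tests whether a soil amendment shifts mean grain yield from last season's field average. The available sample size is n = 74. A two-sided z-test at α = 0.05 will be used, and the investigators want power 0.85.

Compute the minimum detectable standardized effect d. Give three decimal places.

d ≈ 0.348

Need Φ(δ − 1.960) = 0.85, so δ = 1.960 + 1.036 = 2.996.
(Lower-tail contribution to power is negligible for δ > 0.)
δ = d·√n ⇒ d = δ/√n = 2.996/√74 = 0.3483.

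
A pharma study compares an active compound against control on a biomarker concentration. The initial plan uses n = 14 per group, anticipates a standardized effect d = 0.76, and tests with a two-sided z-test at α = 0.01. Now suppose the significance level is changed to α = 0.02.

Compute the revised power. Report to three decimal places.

δ = d·√(n/2) = 0.76 × √(14/2) = 2.0108 (unchanged). New critical value: z_{0.01} = 2.326.
Revised power = Φ(δ − 2.326) + Φ(−δ − 2.326) = Φ(-0.316) + Φ(-4.337) = 0.3762 + 0.0000 = 0.3762.

Power ≈ 0.376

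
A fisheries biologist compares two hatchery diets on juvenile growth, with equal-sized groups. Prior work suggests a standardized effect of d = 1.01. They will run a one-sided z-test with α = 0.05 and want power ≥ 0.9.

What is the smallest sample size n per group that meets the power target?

For power 0.9 need Φ(δ − z_{0.05}) = 0.9, so δ = z_{0.05} + z_{0.10} = 1.645 + 1.282 = 2.926.
δ = d·√(n/2) ⇒ n = 2(δ/d)² = 2 × (2.926 / 1.01)² = 16.79.
Round up to the next whole unit.

n = 17 per group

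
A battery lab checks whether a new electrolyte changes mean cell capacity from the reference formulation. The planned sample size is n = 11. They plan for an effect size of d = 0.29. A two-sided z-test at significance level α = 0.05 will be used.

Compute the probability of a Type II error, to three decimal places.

Noncentrality parameter: δ = d·√n = 0.29 × √11 = 0.9618
Two-sided α = 0.05 → critical value z_{0.025} = 1.960.
Power = Φ(δ − 1.960) + Φ(−δ − 1.960) = Φ(-0.998) + Φ(-2.922) = 0.1591 + 0.0017 = 0.1608.
Type II error: β = 1 − power = 1 − 0.1608 = 0.8392.

β ≈ 0.839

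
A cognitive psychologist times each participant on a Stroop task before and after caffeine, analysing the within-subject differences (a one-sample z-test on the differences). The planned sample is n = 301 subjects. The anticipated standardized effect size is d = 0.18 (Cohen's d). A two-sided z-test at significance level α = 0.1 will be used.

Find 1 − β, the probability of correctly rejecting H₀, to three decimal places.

Noncentrality parameter: δ = d·√n = 0.18 × √301 = 3.1229
Two-sided α = 0.1 → critical value z_{0.05} = 1.645.
Power = Φ(δ − 1.645) + Φ(−δ − 1.645) = Φ(1.478) + Φ(-4.768) = 0.9303 + 0.0000 = 0.9303.

Power ≈ 0.930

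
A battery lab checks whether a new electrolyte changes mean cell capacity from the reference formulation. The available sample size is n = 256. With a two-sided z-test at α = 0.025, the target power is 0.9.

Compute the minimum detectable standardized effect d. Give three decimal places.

Required noncentrality: δ = z_{0.0125} + z_{0.10} = 2.241 + 1.282 = 3.523.
(The second rejection-region term Φ(−δ − z_{α/2}) is negligible and dropped.)
δ = d·√n ⇒ d = δ/√n = 3.523/√256 = 0.2202.

d ≈ 0.220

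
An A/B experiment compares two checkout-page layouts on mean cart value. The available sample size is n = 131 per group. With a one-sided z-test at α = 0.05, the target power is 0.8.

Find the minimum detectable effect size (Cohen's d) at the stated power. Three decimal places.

Required noncentrality: δ = z_{0.05} + z_{0.20} = 1.645 + 0.842 = 2.486.
δ = d·√(n/2) ⇒ d = δ/√(n/2) = 2.486/√(131/2) = 0.3072.

d ≈ 0.307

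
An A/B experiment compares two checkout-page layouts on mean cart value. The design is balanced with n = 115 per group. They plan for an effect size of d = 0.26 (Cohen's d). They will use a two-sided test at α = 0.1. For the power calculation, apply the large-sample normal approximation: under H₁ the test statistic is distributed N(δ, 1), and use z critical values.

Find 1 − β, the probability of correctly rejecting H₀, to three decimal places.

Power ≈ 0.628

Noncentrality parameter: δ = d·√(n/2) = 0.26 × √(115/2) = 1.9715
Two-sided α = 0.1 → critical value z_{0.05} = 1.645.
Power = Φ(δ − 1.645) + Φ(−δ − 1.645) = Φ(0.327) + Φ(-3.616) = 0.6281 + 0.0001 = 0.6282.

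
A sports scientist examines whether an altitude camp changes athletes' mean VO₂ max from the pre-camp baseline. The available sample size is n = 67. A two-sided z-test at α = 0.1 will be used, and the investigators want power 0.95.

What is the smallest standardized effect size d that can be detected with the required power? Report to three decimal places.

d ≈ 0.402

Required noncentrality: δ = z_{0.05} + z_{0.05} = 1.645 + 1.645 = 3.290.
(Lower-tail contribution to power is negligible for δ > 0.)
δ = d·√n ⇒ d = δ/√n = 3.290/√67 = 0.4019.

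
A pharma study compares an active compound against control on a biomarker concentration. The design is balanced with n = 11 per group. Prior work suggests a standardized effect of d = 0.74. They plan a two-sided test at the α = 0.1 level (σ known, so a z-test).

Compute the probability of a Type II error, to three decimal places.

β ≈ 0.464

Noncentrality parameter: δ = d·√(n/2) = 0.74 × √(11/2) = 1.7355
Critical value for a two-sided test at α = 0.1: z_{α/2} = 1.645.
Power = Φ(δ − 1.645) + Φ(−δ − 1.645) = Φ(0.091) + Φ(-3.380) = 0.5361 + 0.0004 = 0.5365.
Type II error: β = 1 − power = 1 − 0.5365 = 0.4635.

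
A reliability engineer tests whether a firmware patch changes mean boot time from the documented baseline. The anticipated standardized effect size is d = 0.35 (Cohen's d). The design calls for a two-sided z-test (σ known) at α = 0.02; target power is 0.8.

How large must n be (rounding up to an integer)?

For power 0.8 need Φ(δ − z_{0.01}) = 0.8, so δ = z_{0.01} + z_{0.20} = 2.326 + 0.842 = 3.168.
(For δ > 0 the lower-tail rejection region contributes negligibly to power, so the one-term inversion is standard.)
δ = d·√n ⇒ n = (δ/d)² = (3.168 / 0.35)² = 81.93.
Round up to the next whole unit.

n = 82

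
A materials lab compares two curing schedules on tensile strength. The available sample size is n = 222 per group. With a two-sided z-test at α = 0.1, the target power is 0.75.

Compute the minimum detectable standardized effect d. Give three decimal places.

Required noncentrality: δ = z_{0.05} + z_{0.25} = 1.645 + 0.674 = 2.319.
(Lower-tail contribution to power is negligible for δ > 0.)
δ = d·√(n/2) ⇒ d = δ/√(n/2) = 2.319/√(222/2) = 0.2201.

d ≈ 0.220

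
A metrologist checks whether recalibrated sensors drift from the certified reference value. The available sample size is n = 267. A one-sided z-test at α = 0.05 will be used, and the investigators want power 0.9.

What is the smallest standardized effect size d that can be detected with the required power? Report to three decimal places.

d ≈ 0.179

Need Φ(δ − 1.645) = 0.9, so δ = 1.645 + 1.282 = 2.926.
δ = d·√n ⇒ d = δ/√n = 2.926/√267 = 0.1791.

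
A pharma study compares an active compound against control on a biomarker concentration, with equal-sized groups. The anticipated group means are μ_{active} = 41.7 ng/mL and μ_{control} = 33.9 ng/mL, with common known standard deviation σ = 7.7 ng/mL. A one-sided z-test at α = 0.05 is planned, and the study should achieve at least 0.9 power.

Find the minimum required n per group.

n = 17 per group

Standardized effect: d = |μ_{active} − μ_{control}| / σ = |41.7 − 33.9| / 7.7 = 1.0130
Set Φ(δ − 1.645) = 0.9; then δ − 1.645 = Φ⁻¹(0.9) = 1.282, giving δ = 2.926.
δ = d·√(n/2) ⇒ n = 2(δ/d)² = 2 × (2.926 / 1.0130)² = 16.69.
Rounding up, n = 17 per group.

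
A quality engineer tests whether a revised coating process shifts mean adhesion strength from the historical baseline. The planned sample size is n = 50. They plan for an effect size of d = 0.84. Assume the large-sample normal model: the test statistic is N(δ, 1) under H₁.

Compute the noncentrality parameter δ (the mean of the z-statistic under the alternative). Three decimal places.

δ ≈ 5.940

δ = d·√n = 0.84 × √50 = 5.9397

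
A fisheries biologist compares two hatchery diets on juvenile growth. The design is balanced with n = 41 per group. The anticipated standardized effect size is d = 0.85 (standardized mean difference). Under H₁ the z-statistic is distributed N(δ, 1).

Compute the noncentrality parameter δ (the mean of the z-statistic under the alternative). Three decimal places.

δ ≈ 3.849

The noncentrality parameter scales effect size by the design's sample-size factor: δ = d·√(n/2) = 0.85 × √(41/2) = 3.8485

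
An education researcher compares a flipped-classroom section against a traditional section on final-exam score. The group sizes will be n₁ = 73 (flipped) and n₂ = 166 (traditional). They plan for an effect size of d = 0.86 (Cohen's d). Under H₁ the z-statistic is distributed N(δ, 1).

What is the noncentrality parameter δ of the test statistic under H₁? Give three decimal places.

δ = d / √(1/n₁ + 1/n₂) = 0.86 / √(1/73 + 1/166) = 6.1237

δ ≈ 6.124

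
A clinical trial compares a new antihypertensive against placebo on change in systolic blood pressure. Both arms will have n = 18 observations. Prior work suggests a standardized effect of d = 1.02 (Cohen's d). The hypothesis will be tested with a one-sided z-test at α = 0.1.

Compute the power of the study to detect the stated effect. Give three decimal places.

Power ≈ 0.962

Noncentrality parameter: δ = d·√(n/2) = 1.02 × √(18/2) = 3.0600
One-sided α = 0.1 → critical value z_{0.1} = 1.282.
Power = P(Z > 1.282 − δ) = Φ(1.778) = 0.9623.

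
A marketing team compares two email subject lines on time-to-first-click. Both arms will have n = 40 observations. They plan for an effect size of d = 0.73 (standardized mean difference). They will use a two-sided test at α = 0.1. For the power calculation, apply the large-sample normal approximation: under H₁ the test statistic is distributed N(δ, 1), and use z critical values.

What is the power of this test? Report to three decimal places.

Power ≈ 0.947

Noncentrality parameter: δ = d·√(n/2) = 0.73 × √(40/2) = 3.2647
Two-sided α = 0.1 → critical value z_{0.05} = 1.645.
Power = Φ(δ − 1.645) + Φ(−δ − 1.645) = Φ(1.620) + Φ(-4.910) = 0.9474 + 0.0000 = 0.9474.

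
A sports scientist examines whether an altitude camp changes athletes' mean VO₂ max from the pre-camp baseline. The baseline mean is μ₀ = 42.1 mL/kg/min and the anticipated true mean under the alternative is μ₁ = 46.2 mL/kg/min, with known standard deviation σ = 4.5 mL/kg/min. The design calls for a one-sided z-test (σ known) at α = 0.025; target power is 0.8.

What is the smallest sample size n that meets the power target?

Standardized effect: d = |μ₁ − μ₀| / σ = |46.2 − 42.1| / 4.5 = 0.9111
Set Φ(δ − 1.960) = 0.8; then δ − 1.960 = Φ⁻¹(0.8) = 0.842, giving δ = 2.802.
δ = d·√n ⇒ n = (δ/d)² = (2.802 / 0.9111)² = 9.46.
Rounding up, n = 10.

n = 10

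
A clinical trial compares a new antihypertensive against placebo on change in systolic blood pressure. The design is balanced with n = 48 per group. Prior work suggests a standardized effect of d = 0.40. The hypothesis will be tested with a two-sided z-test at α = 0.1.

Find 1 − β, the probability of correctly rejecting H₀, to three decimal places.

Noncentrality parameter: δ = d·√(n/2) = 0.40 × √(48/2) = 1.9596
Critical value for a two-sided test at α = 0.1: z_{α/2} = 1.645.
Power = Φ(δ − 1.645) + Φ(−δ − 1.645) = Φ(0.315) + Φ(-3.604) = 0.6235 + 0.0002 = 0.6237.

Power ≈ 0.624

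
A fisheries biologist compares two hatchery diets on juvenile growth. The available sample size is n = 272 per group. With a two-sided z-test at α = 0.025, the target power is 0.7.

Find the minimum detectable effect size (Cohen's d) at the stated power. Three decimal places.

d ≈ 0.237

Need Φ(δ − 2.241) = 0.7, so δ = 2.241 + 0.524 = 2.766.
(Lower-tail contribution to power is negligible for δ > 0.)
δ = d·√(n/2) ⇒ d = δ/√(n/2) = 2.766/√(272/2) = 0.2372.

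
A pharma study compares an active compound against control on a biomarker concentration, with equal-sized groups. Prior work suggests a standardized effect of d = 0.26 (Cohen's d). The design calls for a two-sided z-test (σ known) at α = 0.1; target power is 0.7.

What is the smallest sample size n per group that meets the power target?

n = 140 per group

For power 0.7 need Φ(δ − z_{0.05}) = 0.7, so δ = z_{0.05} + z_{0.30} = 1.645 + 0.524 = 2.169.
(Ignoring the negligible lower-tail rejection probability gives the usual closed-form inversion.)
δ = d·√(n/2) ⇒ n = 2(δ/d)² = 2 × (2.169 / 0.26)² = 139.22.
Round up to the next whole unit.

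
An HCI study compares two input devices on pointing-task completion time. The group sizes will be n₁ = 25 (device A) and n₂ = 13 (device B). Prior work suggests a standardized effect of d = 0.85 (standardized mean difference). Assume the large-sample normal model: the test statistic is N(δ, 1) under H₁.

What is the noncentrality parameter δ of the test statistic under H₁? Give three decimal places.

δ ≈ 2.486

δ = d / √(1/n₁ + 1/n₂) = 0.85 / √(1/25 + 1/13) = 2.4858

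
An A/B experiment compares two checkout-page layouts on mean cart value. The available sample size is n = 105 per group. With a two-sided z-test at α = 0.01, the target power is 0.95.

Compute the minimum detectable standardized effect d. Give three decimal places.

d ≈ 0.583

Required noncentrality: δ = z_{0.005} + z_{0.05} = 2.576 + 1.645 = 4.221.
(Lower-tail contribution to power is negligible for δ > 0.)
δ = d·√(n/2) ⇒ d = δ/√(n/2) = 4.221/√(105/2) = 0.5825.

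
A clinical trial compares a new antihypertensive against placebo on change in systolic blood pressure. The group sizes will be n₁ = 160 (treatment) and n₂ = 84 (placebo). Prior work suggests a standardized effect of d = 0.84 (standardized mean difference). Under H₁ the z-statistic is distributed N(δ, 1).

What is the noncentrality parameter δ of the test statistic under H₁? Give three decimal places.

δ ≈ 6.234

δ = d / √(1/n₁ + 1/n₂) = 0.84 / √(1/160 + 1/84) = 6.2342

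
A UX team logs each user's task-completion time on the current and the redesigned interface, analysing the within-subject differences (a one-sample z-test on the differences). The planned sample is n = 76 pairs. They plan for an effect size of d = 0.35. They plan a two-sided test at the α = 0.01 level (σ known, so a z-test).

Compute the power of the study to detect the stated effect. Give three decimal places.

Power ≈ 0.683

Noncentrality parameter: δ = d·√n = 0.35 × √76 = 3.0512
Two-sided α = 0.01 → critical value z_{0.005} = 2.576.
Power = Φ(δ − 2.576) + Φ(−δ − 2.576) = Φ(0.475) + Φ(-5.627) = 0.6827 + 0.0000 = 0.6827.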